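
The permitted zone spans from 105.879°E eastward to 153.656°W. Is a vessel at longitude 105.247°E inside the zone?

Band width going east from +105.879° to -153.656°: ((-153.656 − 105.879) mod 360) = 100.465°.
Offset of +105.247° east of the west edge: ((105.247 − 105.879) mod 360) = 359.368°.
359.368° > 100.465° ⇒ outside.

No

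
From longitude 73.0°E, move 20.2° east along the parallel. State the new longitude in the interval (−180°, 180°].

Start at +73.0°; shift +20.2° → +93.2°.
+93.2° already lies in (−180°, 180°].

93.2°E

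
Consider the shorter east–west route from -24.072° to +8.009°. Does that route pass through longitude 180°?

No

Signed shortest Δλ = ((8.009 − -24.072 + 180) mod 360) − 180 = 32.081°.
Going east by 32.081° from -24.072° reaches +8.009° without touching 180°.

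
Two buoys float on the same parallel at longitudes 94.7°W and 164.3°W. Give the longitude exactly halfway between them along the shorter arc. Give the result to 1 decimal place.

129.5°W

Signed shortest Δλ from -94.7° to -164.3° is -69.6°.
Midpoint longitude = -94.7° + (-69.6°)/2 = -94.7° − 34.8° = -129.5°.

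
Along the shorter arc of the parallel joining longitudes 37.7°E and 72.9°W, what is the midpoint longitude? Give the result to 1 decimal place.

17.6°W

Signed shortest Δλ from +37.7° to -72.9° is -110.6°.
Midpoint longitude = +37.7° + (-110.6°)/2 = +37.7° − 55.3° = -17.6°.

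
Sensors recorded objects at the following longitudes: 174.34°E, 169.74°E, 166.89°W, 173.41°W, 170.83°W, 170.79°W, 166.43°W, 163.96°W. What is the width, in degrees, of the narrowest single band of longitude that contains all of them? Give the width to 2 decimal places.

26.30°

Sort the longitudes: -173.41°, -170.83°, -170.79°, -166.89°, -166.43°, -163.96°, +169.74°, +174.34°.
Eastward gaps between consecutive values (wrapping around): 2.58°, 0.04°, 3.90°, 0.46°, 2.47°, 333.70°, 4.60°, 12.25°.
Largest gap = 333.70° ⇒ minimal covering band is its complement: 360° − 333.70° = 26.30°.
Band runs from +169.74° eastward to -163.96°, crossing the antimeridian.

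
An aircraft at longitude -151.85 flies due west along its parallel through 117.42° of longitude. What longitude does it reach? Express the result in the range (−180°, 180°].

+90.73°

Start at -151.85°; shift −117.42° → -269.27°.
-269.27° lies outside (−180°, 180°]; add 360° → +90.73°.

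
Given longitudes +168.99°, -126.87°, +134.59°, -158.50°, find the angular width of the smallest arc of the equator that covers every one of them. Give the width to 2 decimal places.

Sort the longitudes: -158.50°, -126.87°, +134.59°, +168.99°.
Eastward gaps between consecutive values (wrapping around): 31.63°, 261.46°, 34.40°, 32.51°.
Largest gap = 261.46° ⇒ minimal covering band is its complement: 360° − 261.46° = 98.54°.
Band runs from +134.59° eastward to -126.87°, crossing the antimeridian.

98.54°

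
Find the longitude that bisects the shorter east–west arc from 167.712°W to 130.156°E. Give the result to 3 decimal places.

161.222°E

Signed shortest Δλ from -167.712° to +130.156° is -62.132°.
Midpoint longitude = -167.712° + (-62.132°)/2 = -167.712° − 31.066° = -198.778°.
Normalise into (−180°, 180°]: +161.222°.
(The naïve average (-167.712 + +130.156)/2 = -18.778° is on the wrong side of the globe.)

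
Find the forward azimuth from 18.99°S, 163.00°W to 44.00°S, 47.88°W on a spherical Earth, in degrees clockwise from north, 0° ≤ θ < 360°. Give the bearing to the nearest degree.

Δλ = -47.88 − -163.00 = 115.12°.
θ = atan2( sin Δλ · cos φ₂ , cos φ₁ · sin φ₂ − sin φ₁ · cos φ₂ · cos Δλ )
  = atan2(0.65131, -0.75622) = 139.263° → normalised to [0°, 360°): 139.263°.

139°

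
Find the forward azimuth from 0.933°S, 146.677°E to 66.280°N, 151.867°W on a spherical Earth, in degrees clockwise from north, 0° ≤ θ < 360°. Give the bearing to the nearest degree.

21°

Δλ = -151.867 − 146.677 = -298.544°; wrapped into (−180°, 180°]: 61.456°.
θ = atan2( sin Δλ · cos φ₂ , cos φ₁ · sin φ₂ − sin φ₁ · cos φ₂ · cos Δλ )
  = atan2(0.35337, 0.91853) = 21.042° → normalised to [0°, 360°): 21.042°.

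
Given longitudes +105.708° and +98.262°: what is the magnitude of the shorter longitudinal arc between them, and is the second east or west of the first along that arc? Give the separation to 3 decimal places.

Raw difference: 98.262 − 105.708 = -7.446°.
Normalise into (−180°, 180°]: -7.446° stays -7.446°.
Negative ⇒ the second point lies to the west; separation 7.446°.

7.446° west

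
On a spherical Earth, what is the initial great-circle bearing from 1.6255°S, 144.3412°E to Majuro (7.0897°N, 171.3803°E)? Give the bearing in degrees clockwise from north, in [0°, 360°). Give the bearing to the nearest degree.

72°

Δλ = 171.3803 − 144.3412 = 27.0391°.
θ = atan2( sin Δλ · cos φ₂ , cos φ₁ · sin φ₂ − sin φ₁ · cos φ₂ · cos Δλ )
  = atan2(0.45112, 0.14845) = 71.786° → normalised to [0°, 360°): 71.786°.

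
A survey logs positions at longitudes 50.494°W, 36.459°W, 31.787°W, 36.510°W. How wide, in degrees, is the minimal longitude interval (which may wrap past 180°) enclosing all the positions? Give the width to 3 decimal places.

18.707°

Sort the longitudes: -50.494°, -36.510°, -36.459°, -31.787°.
Eastward gaps between consecutive values (wrapping around): 13.984°, 0.051°, 4.672°, 341.293°.
Largest gap = 341.293° ⇒ minimal covering band is its complement: 360° − 341.293° = 18.707°.
Band runs from -50.494° eastward to -31.787°.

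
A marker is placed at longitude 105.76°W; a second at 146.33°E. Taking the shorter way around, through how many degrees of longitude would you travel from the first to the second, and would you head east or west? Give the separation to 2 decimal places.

Raw difference: 146.33 − -105.76 = 252.09°.
Normalise into (−180°, 180°]: 252.09° − 360° = -107.91°.
Negative ⇒ the second point lies to the west; separation 107.91°.

107.91° west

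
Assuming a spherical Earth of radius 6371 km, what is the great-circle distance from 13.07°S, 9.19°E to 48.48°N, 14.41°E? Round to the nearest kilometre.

6863 km

Δλ = 14.41 − 9.19 = 5.22°.
Δφ = 48.48 − -13.07 = 61.55°.
a = sin²(Δφ/2) + cos φ₁ · cos φ₂ · sin²(Δλ/2) = 0.263143.
c = 2·atan2(√a, √(1−a)) = 1.07729 rad → d = 6371·c ≈ 6863.44 km.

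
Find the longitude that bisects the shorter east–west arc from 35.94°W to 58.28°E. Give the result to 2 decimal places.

Signed shortest Δλ from -35.94° to +58.28° is +94.22°.
Midpoint longitude = -35.94° + (+94.22°)/2 = -35.94° + 47.11° = +11.17°.

11.17°E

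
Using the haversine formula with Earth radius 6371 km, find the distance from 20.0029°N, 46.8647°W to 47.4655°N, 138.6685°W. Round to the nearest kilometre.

8515 km

Δλ = -138.6685 − -46.8647 = -91.8038°.
Δφ = 47.4655 − 20.0029 = 27.4626°.
a = sin²(Δφ/2) + cos φ₁ · cos φ₂ · sin²(Δλ/2) = 0.383968.
c = 2·atan2(√a, √(1−a)) = 1.33660 rad → d = 6371·c ≈ 8515.46 km.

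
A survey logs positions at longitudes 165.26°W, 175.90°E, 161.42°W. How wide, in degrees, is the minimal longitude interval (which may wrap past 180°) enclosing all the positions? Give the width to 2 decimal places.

22.68°

Sort the longitudes: -165.26°, -161.42°, +175.90°.
Eastward gaps between consecutive values (wrapping around): 3.84°, 337.32°, 18.84°.
Largest gap = 337.32° ⇒ minimal covering band is its complement: 360° − 337.32° = 22.68°.
Band runs from +175.90° eastward to -161.42°, crossing the antimeridian.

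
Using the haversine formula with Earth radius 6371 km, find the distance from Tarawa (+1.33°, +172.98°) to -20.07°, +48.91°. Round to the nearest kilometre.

Δλ = 48.91 − 172.98 = -124.07°.
Δφ = -20.07 − 1.33 = -21.40°.
a = sin²(Δφ/2) + cos φ₁ · cos φ₂ · sin²(Δλ/2) = 0.767005.
c = 2·atan2(√a, √(1−a)) = 2.13413 rad → d = 6371·c ≈ 13596.56 km.

13597 km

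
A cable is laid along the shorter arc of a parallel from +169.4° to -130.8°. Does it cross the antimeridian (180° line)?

Yes

Naïve |-130.8 − 169.4| = 300.2° > 180°, so the shorter arc goes the other way round — across 180°.
Signed shortest Δλ = ((-130.8 − 169.4 + 180) mod 360) − 180 = 59.8°.
Going east by 59.8° from +169.4° passes through 180° before reaching -130.8°.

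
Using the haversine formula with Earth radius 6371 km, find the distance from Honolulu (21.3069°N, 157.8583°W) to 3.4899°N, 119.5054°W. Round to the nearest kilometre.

Δλ = -119.5054 − -157.8583 = 38.3529°.
Δφ = 3.4899 − 21.3069 = -17.8170°.
a = sin²(Δφ/2) + cos φ₁ · cos φ₂ · sin²(Δλ/2) = 0.124317.
c = 2·atan2(√a, √(1−a)) = 0.72067 rad → d = 6371·c ≈ 4591.37 km.

4591 km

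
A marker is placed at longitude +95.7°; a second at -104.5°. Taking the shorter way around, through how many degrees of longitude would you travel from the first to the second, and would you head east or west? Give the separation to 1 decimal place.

Raw difference: -104.5 − 95.7 = -200.2°.
Normalise into (−180°, 180°]: -200.2° + 360° = 159.8°.
Positive ⇒ the second point lies to the east; separation 159.8°.

159.8° east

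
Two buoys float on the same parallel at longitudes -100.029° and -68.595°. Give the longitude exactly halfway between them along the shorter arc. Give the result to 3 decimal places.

Signed shortest Δλ from -100.029° to -68.595° is +31.434°.
Midpoint longitude = -100.029° + (+31.434°)/2 = -100.029° + 15.717° = -84.312°.

-84.312°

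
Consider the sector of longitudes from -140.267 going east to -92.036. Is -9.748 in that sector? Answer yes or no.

No

Band width going east from -140.267° to -92.036°: ((-92.036 − -140.267) mod 360) = 48.231°.
Offset of -9.748° east of the west edge: ((-9.748 − -140.267) mod 360) = 130.519°.
130.519° > 48.231° ⇒ outside.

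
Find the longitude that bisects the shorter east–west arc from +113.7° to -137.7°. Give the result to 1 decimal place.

Signed shortest Δλ from +113.7° to -137.7° is +108.6°.
Midpoint longitude = +113.7° + (+108.6°)/2 = +113.7° + 54.3° = +168.0°.
(The naïve average (+113.7 + -137.7)/2 = -12.0° is on the wrong side of the globe.)

+168.0°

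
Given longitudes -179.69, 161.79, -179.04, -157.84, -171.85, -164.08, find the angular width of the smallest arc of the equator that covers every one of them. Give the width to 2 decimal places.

Sort the longitudes: -179.69°, -179.04°, -171.85°, -164.08°, -157.84°, +161.79°.
Eastward gaps between consecutive values (wrapping around): 0.65°, 7.19°, 7.77°, 6.24°, 319.63°, 18.52°.
Largest gap = 319.63° ⇒ minimal covering band is its complement: 360° − 319.63° = 40.37°.
Band runs from +161.79° eastward to -157.84°, crossing the antimeridian.

40.37°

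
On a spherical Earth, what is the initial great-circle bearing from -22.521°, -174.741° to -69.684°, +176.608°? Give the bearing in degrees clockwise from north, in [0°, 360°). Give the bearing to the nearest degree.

184°

Δλ = 176.608 − -174.741 = 351.349°; wrapped into (−180°, 180°]: -8.651°.
θ = atan2( sin Δλ · cos φ₂ , cos φ₁ · sin φ₂ − sin φ₁ · cos φ₂ · cos Δλ )
  = atan2(-0.05222, -0.73480) = -175.935° → normalised to [0°, 360°): 184.065°.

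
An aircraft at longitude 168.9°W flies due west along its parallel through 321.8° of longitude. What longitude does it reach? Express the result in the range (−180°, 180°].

130.7°W

Start at -168.9°; shift −321.8° → -490.7°.
-490.7° lies outside (−180°, 180°]; add 360° → -130.7°.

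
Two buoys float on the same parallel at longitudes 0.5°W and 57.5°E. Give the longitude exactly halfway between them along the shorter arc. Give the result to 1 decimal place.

Signed shortest Δλ from -0.5° to +57.5° is +58.0°.
Midpoint longitude = -0.5° + (+58.0°)/2 = -0.5° + 29.0° = +28.5°.

28.5°E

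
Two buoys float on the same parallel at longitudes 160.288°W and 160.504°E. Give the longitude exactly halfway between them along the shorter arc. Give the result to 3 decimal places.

Signed shortest Δλ from -160.288° to +160.504° is -39.208°.
Midpoint longitude = -160.288° + (-39.208°)/2 = -160.288° − 19.604° = -179.892°.
(The naïve average (-160.288 + +160.504)/2 = 0.108° is on the wrong side of the globe.)

179.892°W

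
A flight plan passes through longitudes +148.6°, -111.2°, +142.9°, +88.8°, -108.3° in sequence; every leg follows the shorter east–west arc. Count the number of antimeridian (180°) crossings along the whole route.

Leg 1: +148.6° → -111.2°, shortest Δλ = 100.2° (east) — crosses 180°.
Leg 2: -111.2° → +142.9°, shortest Δλ = -105.9° (west) — crosses 180°.
Leg 3: +142.9° → +88.8°, shortest Δλ = -54.1° (west) — does not cross 180°.
Leg 4: +88.8° → -108.3°, shortest Δλ = 162.9° (east) — crosses 180°.
Total crossings: 3.

3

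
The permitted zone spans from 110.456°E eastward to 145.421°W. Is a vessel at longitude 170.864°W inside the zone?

Yes

Band width going east from +110.456° to -145.421°: ((-145.421 − 110.456) mod 360) = 104.123°.
Offset of -170.864° east of the west edge: ((-170.864 − 110.456) mod 360) = 78.680°.
78.680° ≤ 104.123° ⇒ inside.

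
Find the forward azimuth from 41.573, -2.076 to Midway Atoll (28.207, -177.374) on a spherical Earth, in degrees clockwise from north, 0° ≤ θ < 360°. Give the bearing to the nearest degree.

Δλ = -177.374 − -2.076 = -175.298°.
θ = atan2( sin Δλ · cos φ₂ , cos φ₁ · sin φ₂ − sin φ₁ · cos φ₂ · cos Δλ )
  = atan2(-0.07224, 0.93640) = -4.411° → normalised to [0°, 360°): 355.589°.

356°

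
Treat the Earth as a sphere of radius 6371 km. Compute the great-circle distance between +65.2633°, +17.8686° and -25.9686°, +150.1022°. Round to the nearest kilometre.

Δλ = 150.1022 − 17.8686 = 132.2336°.
Δφ = -25.9686 − 65.2633 = -91.2319°.
a = sin²(Δφ/2) + cos φ₁ · cos φ₂ · sin²(Δλ/2) = 0.825282.
c = 2·atan2(√a, √(1−a)) = 2.27912 rad → d = 6371·c ≈ 14520.29 km.

14520 km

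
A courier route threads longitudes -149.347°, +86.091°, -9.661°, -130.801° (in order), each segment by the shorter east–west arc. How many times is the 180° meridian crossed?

Leg 1: -149.347° → +86.091°, shortest Δλ = -124.562° (west) — crosses 180°.
Leg 2: +86.091° → -9.661°, shortest Δλ = -95.752° (west) — does not cross 180°.
Leg 3: -9.661° → -130.801°, shortest Δλ = -121.14° (west) — does not cross 180°.
Total crossings: 1.

1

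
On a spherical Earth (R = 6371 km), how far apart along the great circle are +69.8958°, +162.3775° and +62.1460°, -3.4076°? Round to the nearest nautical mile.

Δλ = -3.4076 − 162.3775 = -165.7851°.
Δφ = 62.1460 − 69.8958 = -7.7498°.
a = sin²(Δφ/2) + cos φ₁ · cos φ₂ · sin²(Δλ/2) = 0.162705.
c = 2·atan2(√a, √(1−a)) = 0.83039 rad → d = 6371·c ≈ 5290.40 km ≈ 2856.59 nmi.

2857 nmi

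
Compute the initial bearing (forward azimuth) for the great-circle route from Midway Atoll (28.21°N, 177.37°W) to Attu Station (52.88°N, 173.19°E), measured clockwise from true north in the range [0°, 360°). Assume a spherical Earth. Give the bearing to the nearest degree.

347°

Δλ = 173.19 − -177.37 = 350.56°; wrapped into (−180°, 180°]: -9.44°.
θ = atan2( sin Δλ · cos φ₂ , cos φ₁ · sin φ₂ − sin φ₁ · cos φ₂ · cos Δλ )
  = atan2(-0.09898, 0.42125) = -13.223° → normalised to [0°, 360°): 346.777°.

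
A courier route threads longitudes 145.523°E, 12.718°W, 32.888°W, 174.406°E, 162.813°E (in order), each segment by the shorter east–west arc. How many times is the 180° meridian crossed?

Leg 1: +145.523° → -12.718°, shortest Δλ = -158.241° (west) — does not cross 180°.
Leg 2: -12.718° → -32.888°, shortest Δλ = -20.17° (west) — does not cross 180°.
Leg 3: -32.888° → +174.406°, shortest Δλ = -152.706° (west) — crosses 180°.
Leg 4: +174.406° → +162.813°, shortest Δλ = -11.593° (west) — does not cross 180°.
Total crossings: 1.

1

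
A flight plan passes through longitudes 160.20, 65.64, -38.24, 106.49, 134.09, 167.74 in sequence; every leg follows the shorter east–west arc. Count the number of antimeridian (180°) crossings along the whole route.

Leg 1: +160.20° → +65.64°, shortest Δλ = -94.56° (west) — does not cross 180°.
Leg 2: +65.64° → -38.24°, shortest Δλ = -103.88° (west) — does not cross 180°.
Leg 3: -38.24° → +106.49°, shortest Δλ = 144.73° (east) — does not cross 180°.
Leg 4: +106.49° → +134.09°, shortest Δλ = 27.6° (east) — does not cross 180°.
Leg 5: +134.09° → +167.74°, shortest Δλ = 33.65° (east) — does not cross 180°.
Total crossings: 0.

0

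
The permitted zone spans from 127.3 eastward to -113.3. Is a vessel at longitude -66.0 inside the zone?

Band width going east from +127.3° to -113.3°: ((-113.3 − 127.3) mod 360) = 119.4°.
Offset of -66.0° east of the west edge: ((-66.0 − 127.3) mod 360) = 166.7°.
166.7° > 119.4° ⇒ outside.

No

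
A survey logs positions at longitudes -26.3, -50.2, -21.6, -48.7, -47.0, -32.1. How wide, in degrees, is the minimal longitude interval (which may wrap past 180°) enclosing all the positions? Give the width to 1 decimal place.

28.6°

Sort the longitudes: -50.2°, -48.7°, -47.0°, -32.1°, -26.3°, -21.6°.
Eastward gaps between consecutive values (wrapping around): 1.5°, 1.7°, 14.9°, 5.8°, 4.7°, 331.4°.
Largest gap = 331.4° ⇒ minimal covering band is its complement: 360° − 331.4° = 28.6°.
Band runs from -50.2° eastward to -21.6°.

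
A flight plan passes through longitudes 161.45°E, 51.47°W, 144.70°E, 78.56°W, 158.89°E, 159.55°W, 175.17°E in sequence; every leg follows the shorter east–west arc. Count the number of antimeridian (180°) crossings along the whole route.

6

Leg 1: +161.45° → -51.47°, shortest Δλ = 147.08° (east) — crosses 180°.
Leg 2: -51.47° → +144.70°, shortest Δλ = -163.83° (west) — crosses 180°.
Leg 3: +144.70° → -78.56°, shortest Δλ = 136.74° (east) — crosses 180°.
Leg 4: -78.56° → +158.89°, shortest Δλ = -122.55° (west) — crosses 180°.
Leg 5: +158.89° → -159.55°, shortest Δλ = 41.56° (east) — crosses 180°.
Leg 6: -159.55° → +175.17°, shortest Δλ = -25.28° (west) — crosses 180°.
Total crossings: 6.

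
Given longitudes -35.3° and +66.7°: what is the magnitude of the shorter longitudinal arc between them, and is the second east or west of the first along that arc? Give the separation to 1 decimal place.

Raw difference: 66.7 − -35.3 = 102.0°.
Normalise into (−180°, 180°]: 102.0° stays 102.0°.
Positive ⇒ the second point lies to the east; separation 102.0°.

102.0° east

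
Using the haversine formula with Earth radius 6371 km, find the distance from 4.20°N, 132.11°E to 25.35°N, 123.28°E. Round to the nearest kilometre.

2534 km

Δλ = 123.28 − 132.11 = -8.83°.
Δφ = 25.35 − 4.20 = 21.15°.
a = sin²(Δφ/2) + cos φ₁ · cos φ₂ · sin²(Δλ/2) = 0.039021.
c = 2·atan2(√a, √(1−a)) = 0.39769 rad → d = 6371·c ≈ 2533.70 km.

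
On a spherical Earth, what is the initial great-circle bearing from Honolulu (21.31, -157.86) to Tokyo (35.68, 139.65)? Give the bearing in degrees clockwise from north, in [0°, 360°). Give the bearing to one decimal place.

299.5°

Δλ = 139.65 − -157.86 = 297.51°; wrapped into (−180°, 180°]: -62.49°.
θ = atan2( sin Δλ · cos φ₂ , cos φ₁ · sin φ₂ − sin φ₁ · cos φ₂ · cos Δλ )
  = atan2(-0.72044, 0.40703) = -60.535° → normalised to [0°, 360°): 299.465°.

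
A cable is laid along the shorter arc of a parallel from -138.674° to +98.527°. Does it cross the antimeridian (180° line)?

Yes

Naïve |98.527 − -138.674| = 237.201° > 180°, so the shorter arc goes the other way round — across 180°.
Signed shortest Δλ = ((98.527 − -138.674 + 180) mod 360) − 180 = -122.799°.
Going west by 122.799° from -138.674° passes through 180° before reaching +98.527°.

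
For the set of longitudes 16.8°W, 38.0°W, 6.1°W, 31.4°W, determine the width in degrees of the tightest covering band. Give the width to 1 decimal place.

Sort the longitudes: -38.0°, -31.4°, -16.8°, -6.1°.
Eastward gaps between consecutive values (wrapping around): 6.6°, 14.6°, 10.7°, 328.1°.
Largest gap = 328.1° ⇒ minimal covering band is its complement: 360° − 328.1° = 31.9°.
Band runs from -38.0° eastward to -6.1°.

31.9°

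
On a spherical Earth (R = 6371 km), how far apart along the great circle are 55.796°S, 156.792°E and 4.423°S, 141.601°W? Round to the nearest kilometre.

Δλ = -141.601 − 156.792 = -298.393°; wrapped into (−180°, 180°]: 61.607°.
Δφ = -4.423 − -55.796 = 51.373°.
a = sin²(Δφ/2) + cos φ₁ · cos φ₂ · sin²(Δλ/2) = 0.334854.
c = 2·atan2(√a, √(1−a)) = 1.23418 rad → d = 6371·c ≈ 7862.98 km.

7863 km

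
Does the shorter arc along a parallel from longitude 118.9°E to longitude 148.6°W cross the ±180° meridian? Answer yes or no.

Naïve |-148.6 − 118.9| = 267.5° > 180°, so the shorter arc goes the other way round — across 180°.
Signed shortest Δλ = ((-148.6 − 118.9 + 180) mod 360) − 180 = 92.5°.
Going east by 92.5° from +118.9° passes through 180° before reaching -148.6°.

Yes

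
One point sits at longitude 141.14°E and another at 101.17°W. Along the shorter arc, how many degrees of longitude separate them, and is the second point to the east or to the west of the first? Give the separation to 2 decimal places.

117.69° east

Raw difference: -101.17 − 141.14 = -242.31°.
Normalise into (−180°, 180°]: -242.31° + 360° = 117.69°.
Positive ⇒ the second point lies to the east; separation 117.69°.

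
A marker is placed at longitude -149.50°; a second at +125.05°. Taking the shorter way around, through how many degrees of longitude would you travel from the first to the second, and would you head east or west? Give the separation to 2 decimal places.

Raw difference: 125.05 − -149.50 = 274.55°.
Normalise into (−180°, 180°]: 274.55° − 360° = -85.45°.
Negative ⇒ the second point lies to the west; separation 85.45°.

85.45° west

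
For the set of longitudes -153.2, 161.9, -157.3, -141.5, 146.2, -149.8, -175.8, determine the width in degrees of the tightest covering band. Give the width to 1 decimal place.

72.3°

Sort the longitudes: -175.8°, -157.3°, -153.2°, -149.8°, -141.5°, +146.2°, +161.9°.
Eastward gaps between consecutive values (wrapping around): 18.5°, 4.1°, 3.4°, 8.3°, 287.7°, 15.7°, 22.3°.
Largest gap = 287.7° ⇒ minimal covering band is its complement: 360° − 287.7° = 72.3°.
Band runs from +146.2° eastward to -141.5°, crossing the antimeridian.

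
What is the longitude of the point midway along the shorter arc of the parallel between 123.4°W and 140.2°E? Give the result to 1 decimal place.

171.6°W

Signed shortest Δλ from -123.4° to +140.2° is -96.4°.
Midpoint longitude = -123.4° + (-96.4°)/2 = -123.4° − 48.2° = -171.6°.
(The naïve average (-123.4 + +140.2)/2 = 8.4° is on the wrong side of the globe.)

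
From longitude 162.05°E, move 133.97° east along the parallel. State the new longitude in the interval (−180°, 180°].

Start at +162.05°; shift +133.97° → +296.02°.
+296.02° lies outside (−180°, 180°]; subtract 360° → -63.98°.

63.98°W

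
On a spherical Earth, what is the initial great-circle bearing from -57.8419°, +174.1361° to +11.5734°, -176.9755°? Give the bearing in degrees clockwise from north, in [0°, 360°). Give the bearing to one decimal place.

9.3°

Δλ = -176.9755 − 174.1361 = -351.1116°; wrapped into (−180°, 180°]: 8.8884°.
θ = atan2( sin Δλ · cos φ₂ , cos φ₁ · sin φ₂ − sin φ₁ · cos φ₂ · cos Δλ )
  = atan2(0.15137, 0.92619) = 9.282° → normalised to [0°, 360°): 9.282°.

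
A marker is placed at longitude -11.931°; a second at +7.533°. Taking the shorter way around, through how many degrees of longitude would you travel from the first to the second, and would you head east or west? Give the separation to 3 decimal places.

Raw difference: 7.533 − -11.931 = 19.464°.
Normalise into (−180°, 180°]: 19.464° stays 19.464°.
Positive ⇒ the second point lies to the east; separation 19.464°.

19.464° east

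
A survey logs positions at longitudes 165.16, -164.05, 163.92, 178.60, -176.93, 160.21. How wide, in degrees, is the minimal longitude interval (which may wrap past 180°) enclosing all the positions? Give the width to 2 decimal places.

35.74°

Sort the longitudes: -176.93°, -164.05°, +160.21°, +163.92°, +165.16°, +178.60°.
Eastward gaps between consecutive values (wrapping around): 12.88°, 324.26°, 3.71°, 1.24°, 13.44°, 4.47°.
Largest gap = 324.26° ⇒ minimal covering band is its complement: 360° − 324.26° = 35.74°.
Band runs from +160.21° eastward to -164.05°, crossing the antimeridian.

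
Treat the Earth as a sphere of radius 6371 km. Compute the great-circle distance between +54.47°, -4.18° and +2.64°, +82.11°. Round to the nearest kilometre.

9529 km

Δλ = 82.11 − -4.18 = 86.29°.
Δφ = 2.64 − 54.47 = -51.83°.
a = sin²(Δφ/2) + cos φ₁ · cos φ₂ · sin²(Δλ/2) = 0.462476.
c = 2·atan2(√a, √(1−a)) = 1.49568 rad → d = 6371·c ≈ 9528.97 km.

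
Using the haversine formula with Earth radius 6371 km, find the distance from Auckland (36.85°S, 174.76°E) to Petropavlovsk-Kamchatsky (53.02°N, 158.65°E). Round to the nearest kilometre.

10114 km

Δλ = 158.65 − 174.76 = -16.11°.
Δφ = 53.02 − -36.85 = 89.87°.
a = sin²(Δφ/2) + cos φ₁ · cos φ₂ · sin²(Δλ/2) = 0.508317.
c = 2·atan2(√a, √(1−a)) = 1.58743 rad → d = 6371·c ≈ 10113.52 km.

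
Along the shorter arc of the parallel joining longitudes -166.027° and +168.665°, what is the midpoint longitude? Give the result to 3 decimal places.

Signed shortest Δλ from -166.027° to +168.665° is -25.308°.
Midpoint longitude = -166.027° + (-25.308°)/2 = -166.027° − 12.654° = -178.681°.
(The naïve average (-166.027 + +168.665)/2 = 1.319° is on the wrong side of the globe.)

-178.681°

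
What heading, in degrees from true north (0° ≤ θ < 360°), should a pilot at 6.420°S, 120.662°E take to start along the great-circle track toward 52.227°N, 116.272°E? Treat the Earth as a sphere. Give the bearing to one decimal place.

Δλ = 116.272 − 120.662 = -4.390°.
θ = atan2( sin Δλ · cos φ₂ , cos φ₁ · sin φ₂ − sin φ₁ · cos φ₂ · cos Δλ )
  = atan2(-0.04689, 0.85378) = -3.143° → normalised to [0°, 360°): 356.857°.

356.9°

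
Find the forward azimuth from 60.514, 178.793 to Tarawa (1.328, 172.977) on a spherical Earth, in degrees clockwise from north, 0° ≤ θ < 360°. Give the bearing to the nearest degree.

Δλ = 172.977 − 178.793 = -5.816°.
θ = atan2( sin Δλ · cos φ₂ , cos φ₁ · sin φ₂ − sin φ₁ · cos φ₂ · cos Δλ )
  = atan2(-0.10131, -0.85436) = -173.238° → normalised to [0°, 360°): 186.762°.

187°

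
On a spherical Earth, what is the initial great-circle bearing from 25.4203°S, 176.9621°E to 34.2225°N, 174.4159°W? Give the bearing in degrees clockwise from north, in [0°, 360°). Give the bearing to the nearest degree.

Δλ = -174.4159 − 176.9621 = -351.3780°; wrapped into (−180°, 180°]: 8.6220°.
θ = atan2( sin Δλ · cos φ₂ , cos φ₁ · sin φ₂ − sin φ₁ · cos φ₂ · cos Δλ )
  = atan2(0.12396, 0.85888) = 8.213° → normalised to [0°, 360°): 8.213°.

8°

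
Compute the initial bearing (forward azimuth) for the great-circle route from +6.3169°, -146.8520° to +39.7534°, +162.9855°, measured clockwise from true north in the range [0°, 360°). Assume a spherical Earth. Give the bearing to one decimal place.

314.6°

Δλ = 162.9855 − -146.8520 = 309.8375°; wrapped into (−180°, 180°]: -50.1625°.
θ = atan2( sin Δλ · cos φ₂ , cos φ₁ · sin φ₂ − sin φ₁ · cos φ₂ · cos Δλ )
  = atan2(-0.59034, 0.58141) = -45.436° → normalised to [0°, 360°): 314.564°.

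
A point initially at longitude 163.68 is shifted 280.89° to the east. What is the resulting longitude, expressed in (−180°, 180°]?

Start at +163.68°; shift +280.89° → +444.57°.
+444.57° lies outside (−180°, 180°]; subtract 360° → +84.57°.

+84.57°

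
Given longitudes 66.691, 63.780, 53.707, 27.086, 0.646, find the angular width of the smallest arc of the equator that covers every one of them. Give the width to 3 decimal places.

Sort the longitudes: +0.646°, +27.086°, +53.707°, +63.780°, +66.691°.
Eastward gaps between consecutive values (wrapping around): 26.440°, 26.621°, 10.073°, 2.911°, 293.955°.
Largest gap = 293.955° ⇒ minimal covering band is its complement: 360° − 293.955° = 66.045°.
Band runs from +0.646° eastward to +66.691°.

66.045°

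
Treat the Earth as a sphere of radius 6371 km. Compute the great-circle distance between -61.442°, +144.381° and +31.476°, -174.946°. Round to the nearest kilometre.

10963 km

Δλ = -174.946 − 144.381 = -319.327°; wrapped into (−180°, 180°]: 40.673°.
Δφ = 31.476 − -61.442 = 92.918°.
a = sin²(Δφ/2) + cos φ₁ · cos φ₂ · sin²(Δλ/2) = 0.574696.
c = 2·atan2(√a, √(1−a)) = 1.72075 rad → d = 6371·c ≈ 10962.90 km.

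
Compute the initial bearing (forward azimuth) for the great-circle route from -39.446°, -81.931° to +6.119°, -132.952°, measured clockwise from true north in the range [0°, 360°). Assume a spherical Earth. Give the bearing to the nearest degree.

302°

Δλ = -132.952 − -81.931 = -51.021°.
θ = atan2( sin Δλ · cos φ₂ , cos φ₁ · sin φ₂ − sin φ₁ · cos φ₂ · cos Δλ )
  = atan2(-0.77295, 0.47970) = -58.176° → normalised to [0°, 360°): 301.824°.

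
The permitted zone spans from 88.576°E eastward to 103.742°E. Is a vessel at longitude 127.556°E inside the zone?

Band width going east from +88.576° to +103.742°: ((103.742 − 88.576) mod 360) = 15.166°.
Offset of +127.556° east of the west edge: ((127.556 − 88.576) mod 360) = 38.980°.
38.980° > 15.166° ⇒ outside.

No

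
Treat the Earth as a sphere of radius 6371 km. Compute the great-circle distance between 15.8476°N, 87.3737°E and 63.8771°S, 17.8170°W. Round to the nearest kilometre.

12328 km

Δλ = -17.8170 − 87.3737 = -105.1907°.
Δφ = -63.8771 − 15.8476 = -79.7247°.
a = sin²(Δφ/2) + cos φ₁ · cos φ₂ · sin²(Δλ/2) = 0.678086.
c = 2·atan2(√a, √(1−a)) = 1.93496 rad → d = 6371·c ≈ 12327.66 km.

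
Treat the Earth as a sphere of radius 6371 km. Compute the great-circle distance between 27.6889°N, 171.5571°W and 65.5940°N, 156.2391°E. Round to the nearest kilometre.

4768 km

Δλ = 156.2391 − -171.5571 = 327.7962°; wrapped into (−180°, 180°]: -32.2038°.
Δφ = 65.5940 − 27.6889 = 37.9051°.
a = sin²(Δφ/2) + cos φ₁ · cos φ₂ · sin²(Δλ/2) = 0.133629.
c = 2·atan2(√a, √(1−a)) = 0.74845 rad → d = 6371·c ≈ 4768.40 km.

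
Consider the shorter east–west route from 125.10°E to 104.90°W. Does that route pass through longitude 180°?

Naïve |-104.90 − 125.10| = 230.0° > 180°, so the shorter arc goes the other way round — across 180°.
Signed shortest Δλ = ((-104.90 − 125.10 + 180) mod 360) − 180 = 130.0°.
Going east by 130.0° from +125.10° passes through 180° before reaching -104.90°.

Yes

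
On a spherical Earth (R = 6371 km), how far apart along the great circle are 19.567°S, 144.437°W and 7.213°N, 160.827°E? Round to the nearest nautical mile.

Δλ = 160.827 − -144.437 = 305.264°; wrapped into (−180°, 180°]: -54.736°.
Δφ = 7.213 − -19.567 = 26.780°.
a = sin²(Δφ/2) + cos φ₁ · cos φ₂ · sin²(Δλ/2) = 0.251176.
c = 2·atan2(√a, √(1−a)) = 1.04991 rad → d = 6371·c ≈ 6688.99 km ≈ 3611.76 nmi.

3612 nmi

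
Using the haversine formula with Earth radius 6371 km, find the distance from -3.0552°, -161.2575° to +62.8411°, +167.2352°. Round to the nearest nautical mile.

4206 nmi

Δλ = 167.2352 − -161.2575 = 328.4927°; wrapped into (−180°, 180°]: -31.5073°.
Δφ = 62.8411 − -3.0552 = 65.8963°.
a = sin²(Δφ/2) + cos φ₁ · cos φ₂ · sin²(Δλ/2) = 0.329405.
c = 2·atan2(√a, √(1−a)) = 1.22261 rad → d = 6371·c ≈ 7789.27 km ≈ 4205.87 nmi.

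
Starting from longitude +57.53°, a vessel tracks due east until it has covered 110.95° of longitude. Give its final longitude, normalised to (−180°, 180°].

Start at +57.53°; shift +110.95° → +168.48°.
+168.48° already lies in (−180°, 180°].

+168.48°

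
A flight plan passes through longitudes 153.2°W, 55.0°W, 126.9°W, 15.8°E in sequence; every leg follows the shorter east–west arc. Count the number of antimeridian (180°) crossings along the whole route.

0

Leg 1: -153.2° → -55.0°, shortest Δλ = 98.2° (east) — does not cross 180°.
Leg 2: -55.0° → -126.9°, shortest Δλ = -71.9° (west) — does not cross 180°.
Leg 3: -126.9° → +15.8°, shortest Δλ = 142.7° (east) — does not cross 180°.
Total crossings: 0.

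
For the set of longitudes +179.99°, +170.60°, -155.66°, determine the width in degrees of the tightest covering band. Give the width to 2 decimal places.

Sort the longitudes: -155.66°, +170.60°, +179.99°.
Eastward gaps between consecutive values (wrapping around): 326.26°, 9.39°, 24.35°.
Largest gap = 326.26° ⇒ minimal covering band is its complement: 360° − 326.26° = 33.74°.
Band runs from +170.60° eastward to -155.66°, crossing the antimeridian.

33.74°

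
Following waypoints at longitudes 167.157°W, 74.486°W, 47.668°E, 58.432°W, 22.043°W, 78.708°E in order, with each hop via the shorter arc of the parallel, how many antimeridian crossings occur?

Leg 1: -167.157° → -74.486°, shortest Δλ = 92.671° (east) — does not cross 180°.
Leg 2: -74.486° → +47.668°, shortest Δλ = 122.154° (east) — does not cross 180°.
Leg 3: +47.668° → -58.432°, shortest Δλ = -106.1° (west) — does not cross 180°.
Leg 4: -58.432° → -22.043°, shortest Δλ = 36.389° (east) — does not cross 180°.
Leg 5: -22.043° → +78.708°, shortest Δλ = 100.751° (east) — does not cross 180°.
Total crossings: 0.

0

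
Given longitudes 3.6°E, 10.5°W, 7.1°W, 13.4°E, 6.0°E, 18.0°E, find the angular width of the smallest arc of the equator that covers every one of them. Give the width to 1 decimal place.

Sort the longitudes: -10.5°, -7.1°, +3.6°, +6.0°, +13.4°, +18.0°.
Eastward gaps between consecutive values (wrapping around): 3.4°, 10.7°, 2.4°, 7.4°, 4.6°, 331.5°.
Largest gap = 331.5° ⇒ minimal covering band is its complement: 360° − 331.5° = 28.5°.
Band runs from -10.5° eastward to +18.0°.

28.5°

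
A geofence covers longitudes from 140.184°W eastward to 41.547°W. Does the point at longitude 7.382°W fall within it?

No

Band width going east from -140.184° to -41.547°: ((-41.547 − -140.184) mod 360) = 98.637°.
Offset of -7.382° east of the west edge: ((-7.382 − -140.184) mod 360) = 132.802°.
132.802° > 98.637° ⇒ outside.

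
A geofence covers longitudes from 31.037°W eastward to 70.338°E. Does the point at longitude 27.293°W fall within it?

Yes

Band width going east from -31.037° to +70.338°: ((70.338 − -31.037) mod 360) = 101.375°.
Offset of -27.293° east of the west edge: ((-27.293 − -31.037) mod 360) = 3.744°.
3.744° ≤ 101.375° ⇒ inside.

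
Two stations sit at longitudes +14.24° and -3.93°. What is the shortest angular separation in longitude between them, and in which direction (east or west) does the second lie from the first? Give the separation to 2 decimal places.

18.17° west

Raw difference: -3.93 − 14.24 = -18.17°.
Normalise into (−180°, 180°]: -18.17° stays -18.17°.
Negative ⇒ the second point lies to the west; separation 18.17°.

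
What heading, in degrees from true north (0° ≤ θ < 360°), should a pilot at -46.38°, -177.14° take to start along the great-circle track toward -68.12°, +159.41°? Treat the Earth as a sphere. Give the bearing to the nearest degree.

201°

Δλ = 159.41 − -177.14 = 336.55°; wrapped into (−180°, 180°]: -23.45°.
θ = atan2( sin Δλ · cos φ₂ , cos φ₁ · sin φ₂ − sin φ₁ · cos φ₂ · cos Δλ )
  = atan2(-0.14830, -0.39268) = -159.310° → normalised to [0°, 360°): 200.690°.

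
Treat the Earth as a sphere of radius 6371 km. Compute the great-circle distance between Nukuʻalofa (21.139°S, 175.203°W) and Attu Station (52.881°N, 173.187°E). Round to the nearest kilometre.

8307 km

Δλ = 173.187 − -175.203 = 348.390°; wrapped into (−180°, 180°]: -11.610°.
Δφ = 52.881 − -21.139 = 74.020°.
a = sin²(Δφ/2) + cos φ₁ · cos φ₂ · sin²(Δλ/2) = 0.368107.
c = 2·atan2(√a, √(1−a)) = 1.30385 rad → d = 6371·c ≈ 8306.84 km.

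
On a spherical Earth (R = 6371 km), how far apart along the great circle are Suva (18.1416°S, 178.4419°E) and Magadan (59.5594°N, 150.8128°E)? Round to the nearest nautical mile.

Δλ = 150.8128 − 178.4419 = -27.6291°.
Δφ = 59.5594 − -18.1416 = 77.7010°.
a = sin²(Δφ/2) + cos φ₁ · cos φ₂ · sin²(Δλ/2) = 0.420944.
c = 2·atan2(√a, √(1−a)) = 1.41202 rad → d = 6371·c ≈ 8995.97 km ≈ 4857.43 nmi.

4857 nmi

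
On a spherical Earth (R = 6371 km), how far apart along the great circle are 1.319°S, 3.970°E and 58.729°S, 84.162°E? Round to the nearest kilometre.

9318 km

Δλ = 84.162 − 3.970 = 80.192°.
Δφ = -58.729 − -1.319 = -57.410°.
a = sin²(Δφ/2) + cos φ₁ · cos φ₂ · sin²(Δλ/2) = 0.445962.
c = 2·atan2(√a, √(1−a)) = 1.46251 rad → d = 6371·c ≈ 9317.64 km.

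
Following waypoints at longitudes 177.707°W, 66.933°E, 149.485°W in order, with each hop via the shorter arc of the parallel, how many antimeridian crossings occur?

2

Leg 1: -177.707° → +66.933°, shortest Δλ = -115.36° (west) — crosses 180°.
Leg 2: +66.933° → -149.485°, shortest Δλ = 143.582° (east) — crosses 180°.
Total crossings: 2.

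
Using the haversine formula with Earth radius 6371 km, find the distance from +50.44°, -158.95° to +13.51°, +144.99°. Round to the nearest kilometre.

6480 km

Δλ = 144.99 − -158.95 = 303.94°; wrapped into (−180°, 180°]: -56.06°.
Δφ = 13.51 − 50.44 = -36.93°.
a = sin²(Δφ/2) + cos φ₁ · cos φ₂ · sin²(Δλ/2) = 0.237072.
c = 2·atan2(√a, √(1−a)) = 1.01707 rad → d = 6371·c ≈ 6479.78 km.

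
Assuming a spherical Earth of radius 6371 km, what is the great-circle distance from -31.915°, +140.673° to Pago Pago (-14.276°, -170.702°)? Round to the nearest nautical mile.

Δλ = -170.702 − 140.673 = -311.375°; wrapped into (−180°, 180°]: 48.625°.
Δφ = -14.276 − -31.915 = 17.639°.
a = sin²(Δφ/2) + cos φ₁ · cos φ₂ · sin²(Δλ/2) = 0.162948.
c = 2·atan2(√a, √(1−a)) = 0.83105 rad → d = 6371·c ≈ 5294.59 km ≈ 2858.85 nmi.

2859 nmi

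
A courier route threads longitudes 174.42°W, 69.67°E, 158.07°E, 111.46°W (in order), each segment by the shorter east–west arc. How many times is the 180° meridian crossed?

Leg 1: -174.42° → +69.67°, shortest Δλ = -115.91° (west) — crosses 180°.
Leg 2: +69.67° → +158.07°, shortest Δλ = 88.4° (east) — does not cross 180°.
Leg 3: +158.07° → -111.46°, shortest Δλ = 90.47° (east) — crosses 180°.
Total crossings: 2.

2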